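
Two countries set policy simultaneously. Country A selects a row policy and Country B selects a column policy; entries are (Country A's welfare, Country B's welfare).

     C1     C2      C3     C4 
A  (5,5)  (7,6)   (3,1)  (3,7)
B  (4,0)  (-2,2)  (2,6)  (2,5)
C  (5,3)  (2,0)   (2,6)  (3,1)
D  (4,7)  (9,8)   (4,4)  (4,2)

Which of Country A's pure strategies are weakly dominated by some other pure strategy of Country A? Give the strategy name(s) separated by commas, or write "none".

B, C

Nothing dominates A: B at C1 (5>4); C at C2 (7>2); D at C1 (5>4).
A weakly dominates B — C1: 5>4, C2: 7>-2, C3: 3>2, C4: 3>2.
C: dominated, since A does at least as well everywhere (C1: 5=5, C2: 7>2, C3: 3>2, C4: 3=3).
Nothing dominates D: A at C2 (9>7); B at C2 (9>-2); C at C2 (9>2).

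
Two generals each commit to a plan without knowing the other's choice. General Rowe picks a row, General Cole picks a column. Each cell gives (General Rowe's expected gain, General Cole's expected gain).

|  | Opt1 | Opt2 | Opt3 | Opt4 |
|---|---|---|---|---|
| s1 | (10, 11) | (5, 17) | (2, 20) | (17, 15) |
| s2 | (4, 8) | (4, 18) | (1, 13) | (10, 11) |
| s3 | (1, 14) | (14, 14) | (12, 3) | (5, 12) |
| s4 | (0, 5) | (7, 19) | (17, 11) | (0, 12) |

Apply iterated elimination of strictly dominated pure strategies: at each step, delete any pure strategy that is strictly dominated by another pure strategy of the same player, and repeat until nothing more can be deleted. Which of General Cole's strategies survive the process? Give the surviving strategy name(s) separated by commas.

Opt1, Opt2, Opt3

For General Rowe, s1 strictly dominates s2 on the remaining columns (Opt1: 10>4, Opt2: 5>4, Opt3: 2>1, Opt4: 17>10); eliminate s2.
Column Opt4 is eliminated: Opt2 beats it against every remaining row (s1: 17>15, s3: 14>12, s4: 19>12).
Among the remaining strategies, none is strictly dominated by another pure strategy of the same player, so the elimination stops.
Surviving strategies — General Rowe: {s1, s3, s4}; General Cole: {Opt1, Opt2, Opt3}.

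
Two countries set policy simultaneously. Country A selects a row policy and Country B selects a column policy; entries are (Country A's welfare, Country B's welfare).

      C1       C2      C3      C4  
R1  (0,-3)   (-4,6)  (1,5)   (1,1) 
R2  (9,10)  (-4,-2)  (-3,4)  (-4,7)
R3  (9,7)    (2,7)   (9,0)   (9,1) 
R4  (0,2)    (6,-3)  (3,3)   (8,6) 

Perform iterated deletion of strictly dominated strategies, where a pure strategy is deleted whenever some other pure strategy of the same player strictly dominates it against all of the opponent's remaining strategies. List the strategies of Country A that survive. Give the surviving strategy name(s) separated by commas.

Row R1 is eliminated: R3 beats it against every remaining column (C1: 9>0, C2: 2>-4, C3: 9>1, C4: 9>1).
Column C3 is eliminated: C4 beats it against every remaining row (R2: 7>4, R3: 1>0, R4: 6>3).
Among the remaining strategies, none is strictly dominated by another pure strategy of the same player, so the elimination stops.
Surviving strategies — Country A: {R2, R3, R4}; Country B: {C1, C2, C4}.

R2, R3, R4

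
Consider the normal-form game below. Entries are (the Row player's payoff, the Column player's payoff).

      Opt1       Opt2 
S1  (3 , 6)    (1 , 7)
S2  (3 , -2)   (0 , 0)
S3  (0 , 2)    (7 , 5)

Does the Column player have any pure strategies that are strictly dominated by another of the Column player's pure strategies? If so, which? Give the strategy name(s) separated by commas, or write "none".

Opt1 is strictly dominated by Opt2 (S1: 7>6, S2: 0>-2, S3: 5>2).
Opt2: no other strategy beats it everywhere (Opt1 at S1 (7>6)).

Opt1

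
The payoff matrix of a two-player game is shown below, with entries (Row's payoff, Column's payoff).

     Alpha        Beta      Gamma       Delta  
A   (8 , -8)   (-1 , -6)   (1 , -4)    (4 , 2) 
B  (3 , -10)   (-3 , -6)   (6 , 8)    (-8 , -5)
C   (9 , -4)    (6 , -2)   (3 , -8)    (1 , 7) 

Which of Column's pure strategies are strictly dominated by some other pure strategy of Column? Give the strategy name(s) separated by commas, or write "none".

Alpha, Beta

Alpha is strictly dominated by Beta (A: -6>-8, B: -6>-10, C: -2>-4).
Beta: dominated, since Delta does at least as well everywhere (A: 2>-6, B: -5>-6, C: 7>-2).
Gamma: no other strategy beats it everywhere (Alpha at A (-4>-8); Beta at A (-4>-6); Delta at B (8>-5)).
Nothing dominates Delta: Alpha at A (2>-8); Beta at A (2>-6); Gamma at A (2>-4).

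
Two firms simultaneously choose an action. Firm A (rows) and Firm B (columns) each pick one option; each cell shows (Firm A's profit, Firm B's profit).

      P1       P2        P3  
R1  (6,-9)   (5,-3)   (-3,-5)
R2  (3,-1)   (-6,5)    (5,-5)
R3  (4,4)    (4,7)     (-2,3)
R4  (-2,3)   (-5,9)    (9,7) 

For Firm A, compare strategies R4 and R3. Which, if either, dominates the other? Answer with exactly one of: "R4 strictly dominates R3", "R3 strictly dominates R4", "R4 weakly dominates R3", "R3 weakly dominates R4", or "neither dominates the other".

R4's payoffs vs R3's, by Firm B's action — P1: -2<4, P2: -5<4, P3: 9>-2.
R4 does better at P3 but worse at P1, P2; neither strategy dominates the other.

neither dominates the other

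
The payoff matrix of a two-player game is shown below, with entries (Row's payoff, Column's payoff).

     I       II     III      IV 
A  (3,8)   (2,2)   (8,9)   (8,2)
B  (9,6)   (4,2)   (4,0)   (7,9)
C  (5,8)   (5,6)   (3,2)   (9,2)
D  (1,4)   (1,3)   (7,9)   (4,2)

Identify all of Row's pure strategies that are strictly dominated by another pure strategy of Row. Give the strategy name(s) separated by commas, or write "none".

Nothing dominates A: B at III (8>4); C at III (8>3); D at I (3>1).
B: no other strategy beats it everywhere (A at I (9>3); C at I (9>5); D at I (9>1)).
C: no other strategy beats it everywhere (A at I (5>3); B at II (5>4); D at I (5>1)).
D is strictly dominated by A (I: 3>1, II: 2>1, III: 8>7, IV: 8>4).

D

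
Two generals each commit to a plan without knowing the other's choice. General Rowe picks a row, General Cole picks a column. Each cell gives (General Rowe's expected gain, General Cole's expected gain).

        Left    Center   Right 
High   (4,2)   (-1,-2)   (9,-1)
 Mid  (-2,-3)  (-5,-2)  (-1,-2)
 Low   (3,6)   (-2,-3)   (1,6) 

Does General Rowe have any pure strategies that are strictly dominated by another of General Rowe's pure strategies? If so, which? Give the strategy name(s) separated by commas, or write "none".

Nothing dominates High: Mid at Left (4>-2); Low at Left (4>3).
Mid: dominated, since High does at least as well everywhere (Left: 4>-2, Center: -1>-5, Right: 9>-1).
High strictly dominates Low — Left: 4>3, Center: -1>-2, Right: 9>1.

Mid, Low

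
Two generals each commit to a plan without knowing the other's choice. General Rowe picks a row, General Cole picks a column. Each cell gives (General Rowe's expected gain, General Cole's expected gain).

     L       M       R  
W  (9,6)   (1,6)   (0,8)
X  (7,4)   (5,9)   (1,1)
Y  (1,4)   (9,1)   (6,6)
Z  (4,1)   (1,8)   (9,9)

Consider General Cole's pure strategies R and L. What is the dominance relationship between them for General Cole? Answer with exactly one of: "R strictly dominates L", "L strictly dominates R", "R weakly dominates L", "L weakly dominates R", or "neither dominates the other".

Compare R to L across every action of General Rowe: W: 8>6, X: 1<4, Y: 6>4, Z: 9>1.
R does better at W, Y, Z but worse at X; neither strategy dominates the other.

neither dominates the other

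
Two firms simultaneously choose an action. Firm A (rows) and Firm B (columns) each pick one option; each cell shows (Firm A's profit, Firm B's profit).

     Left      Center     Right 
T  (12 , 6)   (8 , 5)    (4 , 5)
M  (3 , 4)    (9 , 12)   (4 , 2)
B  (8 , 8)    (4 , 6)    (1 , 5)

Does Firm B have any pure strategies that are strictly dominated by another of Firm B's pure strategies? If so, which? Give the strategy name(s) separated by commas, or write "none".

Left is not dominated — it holds its own against Center at T (6>5); Right at T (6>5).
Nothing dominates Center: Left at M (12>4); Right at T (5=5).
Right is strictly dominated by Left (T: 6>5, M: 4>2, B: 8>5).

Right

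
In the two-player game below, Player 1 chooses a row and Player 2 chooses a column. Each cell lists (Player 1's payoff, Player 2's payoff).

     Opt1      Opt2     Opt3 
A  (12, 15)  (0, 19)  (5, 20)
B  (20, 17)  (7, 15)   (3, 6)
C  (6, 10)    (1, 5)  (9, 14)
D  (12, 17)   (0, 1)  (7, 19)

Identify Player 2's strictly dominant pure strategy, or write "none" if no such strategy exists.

none

Opt1 fails to dominate Opt2 at A (15<19).
Opt2 fails to dominate Opt1 at B (15<17).
Opt3 fails to dominate Opt1 at B (6<17).
No single strategy dominates all the others.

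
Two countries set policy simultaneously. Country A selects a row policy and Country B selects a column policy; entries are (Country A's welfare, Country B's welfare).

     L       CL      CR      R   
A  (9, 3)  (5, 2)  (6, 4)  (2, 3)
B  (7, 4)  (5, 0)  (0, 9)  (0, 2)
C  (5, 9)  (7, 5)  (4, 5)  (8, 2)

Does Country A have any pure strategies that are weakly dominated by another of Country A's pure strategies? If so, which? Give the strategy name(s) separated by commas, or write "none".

A is not dominated — it holds its own against B at L (9>7); C at L (9>5).
A weakly dominates B — L: 9>7, CL: 5=5, CR: 6>0, R: 2>0.
C is not dominated — it holds its own against A at CL (7>5); B at CL (7>5).

B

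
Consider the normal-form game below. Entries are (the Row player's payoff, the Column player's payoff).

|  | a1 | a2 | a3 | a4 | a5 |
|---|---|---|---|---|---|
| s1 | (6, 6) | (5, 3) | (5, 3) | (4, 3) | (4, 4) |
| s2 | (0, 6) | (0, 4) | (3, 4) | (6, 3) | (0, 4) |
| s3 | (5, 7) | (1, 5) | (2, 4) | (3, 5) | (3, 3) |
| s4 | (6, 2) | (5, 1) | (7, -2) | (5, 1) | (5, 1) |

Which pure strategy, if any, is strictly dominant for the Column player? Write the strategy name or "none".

a1 vs a2: s1: 6>3, s2: 6>4, s3: 7>5, s4: 2>1.
a1 vs a3: s1: 6>3, s2: 6>4, s3: 7>4, s4: 2>-2.
a1 vs a4: s1: 6>3, s2: 6>3, s3: 7>5, s4: 2>1.
a1 vs a5: s1: 6>4, s2: 6>4, s3: 7>3, s4: 2>1.
a1 strictly beats every other strategy against every opponent action, so it is strictly dominant.

a1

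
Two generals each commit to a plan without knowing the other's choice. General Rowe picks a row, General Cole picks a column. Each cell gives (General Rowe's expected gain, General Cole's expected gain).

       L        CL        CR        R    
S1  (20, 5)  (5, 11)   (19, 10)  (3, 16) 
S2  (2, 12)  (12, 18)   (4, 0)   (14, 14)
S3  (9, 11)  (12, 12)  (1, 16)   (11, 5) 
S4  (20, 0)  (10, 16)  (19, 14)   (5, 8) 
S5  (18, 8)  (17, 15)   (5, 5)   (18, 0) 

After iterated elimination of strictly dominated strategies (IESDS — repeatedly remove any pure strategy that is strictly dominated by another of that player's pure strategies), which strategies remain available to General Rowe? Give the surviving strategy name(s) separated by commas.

General Rowe's strategy S2 is strictly dominated by S5 (L: 18>2, CL: 17>12, CR: 5>4, R: 18>14) and is removed.
Row S3 is eliminated: S5 beats it against every remaining column (L: 18>9, CL: 17>12, CR: 5>1, R: 18>11).
Column L is eliminated: CL beats it against every remaining row (S1: 11>5, S4: 16>0, S5: 15>8).
For General Cole, CL strictly dominates CR on the remaining rows (S1: 11>10, S4: 16>14, S5: 15>5); eliminate CR.
Row S1 is eliminated: S4 beats it against every remaining column (CL: 10>5, R: 5>3).
Row S4 is eliminated: S5 beats it against every remaining column (CL: 17>10, R: 18>5).
For General Cole, CL strictly dominates R on the remaining rows (S5: 15>0); eliminate R.
Among the remaining strategies, none is strictly dominated by another pure strategy of the same player, so the elimination stops.
Surviving strategies — General Rowe: {S5}; General Cole: {CL}.

S5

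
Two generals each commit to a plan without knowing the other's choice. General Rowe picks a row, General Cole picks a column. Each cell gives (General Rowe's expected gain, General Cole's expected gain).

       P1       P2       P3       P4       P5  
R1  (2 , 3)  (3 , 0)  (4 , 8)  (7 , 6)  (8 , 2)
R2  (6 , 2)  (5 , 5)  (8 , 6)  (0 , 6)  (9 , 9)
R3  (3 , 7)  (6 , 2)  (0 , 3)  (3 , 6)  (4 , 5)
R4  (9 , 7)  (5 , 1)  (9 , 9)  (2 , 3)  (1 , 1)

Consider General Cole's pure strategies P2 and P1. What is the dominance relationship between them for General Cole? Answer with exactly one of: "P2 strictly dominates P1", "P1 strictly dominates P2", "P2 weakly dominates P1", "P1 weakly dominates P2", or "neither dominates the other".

Compare P2 to P1 across each choice by General Rowe: R1: 0<3, R2: 5>2, R3: 2<7, R4: 1<7.
P2 does better at R2 but worse at R1, R3, R4; neither strategy dominates the other.

neither dominates the other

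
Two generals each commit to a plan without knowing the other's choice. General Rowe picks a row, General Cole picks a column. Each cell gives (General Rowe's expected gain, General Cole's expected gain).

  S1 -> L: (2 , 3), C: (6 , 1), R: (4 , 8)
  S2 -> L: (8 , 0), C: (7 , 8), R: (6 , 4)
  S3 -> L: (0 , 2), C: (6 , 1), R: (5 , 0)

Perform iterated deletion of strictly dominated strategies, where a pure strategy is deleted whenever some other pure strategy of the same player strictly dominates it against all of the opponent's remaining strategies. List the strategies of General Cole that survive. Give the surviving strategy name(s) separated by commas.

General Rowe's strategy S1 is strictly dominated by S2 (L: 8>2, C: 7>6, R: 6>4) and is removed.
For General Rowe, S2 strictly dominates S3 on the remaining columns (L: 8>0, C: 7>6, R: 6>5); eliminate S3.
For General Cole, C strictly dominates L on the remaining rows (S2: 8>0); eliminate L.
General Cole's strategy R is strictly dominated by C (S2: 8>4) and is removed.
Among the remaining strategies, none is strictly dominated by another pure strategy of the same player, so the elimination stops.
Surviving strategies — General Rowe: {S2}; General Cole: {C}.

C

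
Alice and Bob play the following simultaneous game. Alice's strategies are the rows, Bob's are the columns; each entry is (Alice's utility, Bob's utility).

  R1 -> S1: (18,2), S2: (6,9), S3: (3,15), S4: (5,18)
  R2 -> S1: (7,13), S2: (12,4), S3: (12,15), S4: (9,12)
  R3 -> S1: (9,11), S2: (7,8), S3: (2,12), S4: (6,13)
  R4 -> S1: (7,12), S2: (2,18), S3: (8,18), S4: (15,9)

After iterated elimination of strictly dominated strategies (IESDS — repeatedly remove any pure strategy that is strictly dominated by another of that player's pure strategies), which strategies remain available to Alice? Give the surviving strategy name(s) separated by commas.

Bob's strategy S1 is strictly dominated by S3 (R1: 15>2, R2: 15>13, R3: 12>11, R4: 18>12) and is removed.
For Alice, R2 strictly dominates R1 on the remaining columns (S2: 12>6, S3: 12>3, S4: 9>5); eliminate R1.
Alice's strategy R3 is strictly dominated by R2 (S2: 12>7, S3: 12>2, S4: 9>6) and is removed.
Bob's strategy S4 is strictly dominated by S3 (R2: 15>12, R4: 18>9) and is removed.
For Alice, R2 strictly dominates R4 on the remaining columns (S2: 12>2, S3: 12>8); eliminate R4.
Column S2 is eliminated: S3 beats it against every remaining row (R2: 15>4).
Among the remaining strategies, none is strictly dominated by another pure strategy of the same player, so the elimination stops.
Surviving strategies — Alice: {R2}; Bob: {S3}.

R2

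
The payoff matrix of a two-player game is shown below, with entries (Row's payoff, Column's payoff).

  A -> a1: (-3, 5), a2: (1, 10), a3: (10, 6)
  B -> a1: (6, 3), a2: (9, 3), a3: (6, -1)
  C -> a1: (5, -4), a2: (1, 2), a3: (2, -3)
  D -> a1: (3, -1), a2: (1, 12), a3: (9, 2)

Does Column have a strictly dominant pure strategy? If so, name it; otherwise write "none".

a1 fails to dominate a2 at A (5<10).
a2 fails to dominate a1 at B (3=3).
a3 fails to dominate a1 at B (-1<3).
No single strategy dominates all the others.

none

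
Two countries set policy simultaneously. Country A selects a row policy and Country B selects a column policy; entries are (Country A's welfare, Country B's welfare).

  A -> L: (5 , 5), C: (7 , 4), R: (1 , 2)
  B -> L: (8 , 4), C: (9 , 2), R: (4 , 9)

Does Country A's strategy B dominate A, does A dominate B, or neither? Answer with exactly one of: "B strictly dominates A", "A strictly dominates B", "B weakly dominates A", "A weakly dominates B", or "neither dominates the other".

B's payoffs vs A's, by Country B's action — L: 8>5, C: 9>7, R: 4>1.
Every comparison favours B, so B strictly dominates A.

B strictly dominates A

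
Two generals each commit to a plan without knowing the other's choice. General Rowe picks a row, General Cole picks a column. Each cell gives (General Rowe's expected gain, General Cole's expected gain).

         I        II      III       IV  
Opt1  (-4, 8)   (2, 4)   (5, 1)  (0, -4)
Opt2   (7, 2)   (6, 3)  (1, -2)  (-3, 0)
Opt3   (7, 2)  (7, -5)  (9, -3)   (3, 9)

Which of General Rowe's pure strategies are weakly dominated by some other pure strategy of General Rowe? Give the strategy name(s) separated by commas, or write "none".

Opt1: dominated, since Opt3 does at least as well everywhere (I: 7>-4, II: 7>2, III: 9>5, IV: 3>0).
Opt2: dominated, since Opt3 does at least as well everywhere (I: 7=7, II: 7>6, III: 9>1, IV: 3>-3).
Nothing dominates Opt3: Opt1 at I (7>-4); Opt2 at II (7>6).

Opt1, Opt2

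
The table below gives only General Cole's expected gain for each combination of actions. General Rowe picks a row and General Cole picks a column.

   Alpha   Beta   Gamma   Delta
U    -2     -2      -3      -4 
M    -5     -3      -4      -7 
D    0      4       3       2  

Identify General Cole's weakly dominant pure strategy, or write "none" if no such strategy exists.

Beta

Beta vs Alpha: U: -2=-2, M: -3>-5, D: 4>0.
Beta vs Gamma: U: -2>-3, M: -3>-4, D: 4>3.
Beta vs Delta: U: -2>-4, M: -3>-7, D: 4>2.
Beta is at least as good as every other strategy against every opponent action, so it is weakly dominant.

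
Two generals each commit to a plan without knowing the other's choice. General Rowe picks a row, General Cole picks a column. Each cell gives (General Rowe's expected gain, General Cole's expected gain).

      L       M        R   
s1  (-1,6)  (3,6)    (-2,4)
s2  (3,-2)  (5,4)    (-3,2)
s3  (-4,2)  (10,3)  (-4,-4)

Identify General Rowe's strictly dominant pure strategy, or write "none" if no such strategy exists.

s1 fails to dominate s2 at L (-1<3).
s2 fails to dominate s1 at R (-3<-2).
s3 fails to dominate s1 at L (-4<-1).
No single strategy dominates all the others.

none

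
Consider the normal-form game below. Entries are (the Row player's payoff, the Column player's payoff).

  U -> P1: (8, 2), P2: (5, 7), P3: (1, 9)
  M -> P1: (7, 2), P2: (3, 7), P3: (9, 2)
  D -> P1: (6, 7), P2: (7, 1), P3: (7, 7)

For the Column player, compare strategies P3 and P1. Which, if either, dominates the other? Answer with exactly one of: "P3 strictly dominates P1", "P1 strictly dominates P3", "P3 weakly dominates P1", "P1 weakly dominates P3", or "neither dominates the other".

Compare P3 to P1 across each choice by the Row player: U: 9>2, M: 2=2, D: 7=7.
P3 is at least as good everywhere and strictly better somewhere (tied only at M, D), so P3 weakly but not strictly dominates P1.

P3 weakly dominates P1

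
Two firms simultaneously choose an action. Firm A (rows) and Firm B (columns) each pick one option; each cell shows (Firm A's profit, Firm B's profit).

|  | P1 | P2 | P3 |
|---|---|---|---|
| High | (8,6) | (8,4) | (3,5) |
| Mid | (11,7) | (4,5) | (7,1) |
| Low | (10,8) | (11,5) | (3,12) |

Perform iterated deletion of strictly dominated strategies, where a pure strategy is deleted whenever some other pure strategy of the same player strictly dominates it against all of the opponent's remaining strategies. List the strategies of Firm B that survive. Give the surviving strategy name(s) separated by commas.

P1

Column P2 is eliminated: P1 beats it against every remaining row (High: 6>4, Mid: 7>5, Low: 8>5).
Row High is eliminated: Mid beats it against every remaining column (P1: 11>8, P3: 7>3).
Firm A's strategy Low is strictly dominated by Mid (P1: 11>10, P3: 7>3) and is removed.
Column P3 is eliminated: P1 beats it against every remaining row (Mid: 7>1).
Among the remaining strategies, none is strictly dominated by another pure strategy of the same player, so the elimination stops.
Surviving strategies — Firm A: {Mid}; Firm B: {P1}.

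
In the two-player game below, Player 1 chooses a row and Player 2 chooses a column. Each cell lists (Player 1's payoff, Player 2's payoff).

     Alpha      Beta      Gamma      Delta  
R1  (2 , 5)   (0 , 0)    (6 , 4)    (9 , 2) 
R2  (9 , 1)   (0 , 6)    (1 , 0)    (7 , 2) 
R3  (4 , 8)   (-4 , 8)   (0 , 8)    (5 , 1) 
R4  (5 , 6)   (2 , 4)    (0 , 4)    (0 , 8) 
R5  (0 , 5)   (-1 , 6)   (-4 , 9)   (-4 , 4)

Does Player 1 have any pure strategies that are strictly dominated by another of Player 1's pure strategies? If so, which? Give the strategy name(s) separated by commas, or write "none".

R1: no other strategy beats it everywhere (R2 at Beta (0=0); R3 at Beta (0>-4); R4 at Gamma (6>0); R5 at Alpha (2>0)).
Nothing dominates R2: R1 at Alpha (9>2); R3 at Alpha (9>4); R4 at Alpha (9>5); R5 at Alpha (9>0).
R3 is strictly dominated by R2 (Alpha: 9>4, Beta: 0>-4, Gamma: 1>0, Delta: 7>5).
Nothing dominates R4: R1 at Alpha (5>2); R2 at Beta (2>0); R3 at Alpha (5>4); R5 at Alpha (5>0).
R5 is strictly dominated by R1 (Alpha: 2>0, Beta: 0>-1, Gamma: 6>-4, Delta: 9>-4).

R3, R5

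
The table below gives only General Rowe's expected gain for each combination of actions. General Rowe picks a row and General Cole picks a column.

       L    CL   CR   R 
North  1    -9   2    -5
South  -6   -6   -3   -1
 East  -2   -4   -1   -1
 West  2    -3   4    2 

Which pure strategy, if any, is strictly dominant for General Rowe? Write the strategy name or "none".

West vs North: L: 2>1, CL: -3>-9, CR: 4>2, R: 2>-5.
West vs South: L: 2>-6, CL: -3>-6, CR: 4>-3, R: 2>-1.
West vs East: L: 2>-2, CL: -3>-4, CR: 4>-1, R: 2>-1.
West strictly beats every other strategy against every opponent action, so it is strictly dominant.

West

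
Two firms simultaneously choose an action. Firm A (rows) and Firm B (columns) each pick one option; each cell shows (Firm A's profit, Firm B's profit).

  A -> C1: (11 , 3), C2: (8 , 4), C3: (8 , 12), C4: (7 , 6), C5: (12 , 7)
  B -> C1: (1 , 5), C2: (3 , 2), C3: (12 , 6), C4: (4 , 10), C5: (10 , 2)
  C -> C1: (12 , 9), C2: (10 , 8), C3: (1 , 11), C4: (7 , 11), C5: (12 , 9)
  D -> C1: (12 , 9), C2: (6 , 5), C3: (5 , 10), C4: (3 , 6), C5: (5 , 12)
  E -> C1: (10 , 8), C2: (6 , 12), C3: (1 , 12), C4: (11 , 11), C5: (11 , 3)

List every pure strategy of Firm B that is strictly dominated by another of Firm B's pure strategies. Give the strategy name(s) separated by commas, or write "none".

C3 strictly dominates C1 — A: 12>3, B: 6>5, C: 11>9, D: 10>9, E: 12>8.
C2 is not dominated — it holds its own against C1 at A (4>3); C3 at E (12=12); C4 at E (12>11); C5 at B (2=2).
C3 is not dominated — it holds its own against C1 at A (12>3); C2 at A (12>4); C4 at A (12>6); C5 at A (12>7).
C4: no other strategy beats it everywhere (C1 at A (6>3); C2 at A (6>4); C3 at B (10>6); C5 at B (10>2)).
C5: no other strategy beats it everywhere (C1 at A (7>3); C2 at A (7>4); C3 at D (12>10); C4 at A (7>6)).

C1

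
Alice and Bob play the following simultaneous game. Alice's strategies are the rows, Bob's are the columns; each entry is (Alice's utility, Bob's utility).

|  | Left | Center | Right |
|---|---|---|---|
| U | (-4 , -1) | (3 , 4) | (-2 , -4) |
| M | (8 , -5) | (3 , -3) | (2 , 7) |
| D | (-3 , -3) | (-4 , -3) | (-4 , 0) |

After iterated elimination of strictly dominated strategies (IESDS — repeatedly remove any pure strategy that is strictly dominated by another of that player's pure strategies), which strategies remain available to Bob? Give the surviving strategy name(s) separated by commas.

Center, Right

Row D is eliminated: M beats it against every remaining column (Left: 8>-3, Center: 3>-4, Right: 2>-4).
For Bob, Center strictly dominates Left on the remaining rows (U: 4>-1, M: -3>-5); eliminate Left.
Among the remaining strategies, none is strictly dominated by another pure strategy of the same player, so the elimination stops.
Surviving strategies — Alice: {U, M}; Bob: {Center, Right}.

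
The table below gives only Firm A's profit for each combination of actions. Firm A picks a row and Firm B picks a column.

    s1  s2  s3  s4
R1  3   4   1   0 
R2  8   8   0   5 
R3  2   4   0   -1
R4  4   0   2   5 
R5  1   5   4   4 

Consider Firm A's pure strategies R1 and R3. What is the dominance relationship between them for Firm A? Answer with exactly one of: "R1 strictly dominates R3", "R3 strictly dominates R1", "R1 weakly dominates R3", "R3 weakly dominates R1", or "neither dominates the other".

R1's payoffs vs R3's, by Firm B's action — s1: 3>2, s2: 4=4, s3: 1>0, s4: 0>-1.
R1 is at least as good everywhere and strictly better somewhere (tied only at s2), so R1 weakly but not strictly dominates R3.

R1 weakly dominates R3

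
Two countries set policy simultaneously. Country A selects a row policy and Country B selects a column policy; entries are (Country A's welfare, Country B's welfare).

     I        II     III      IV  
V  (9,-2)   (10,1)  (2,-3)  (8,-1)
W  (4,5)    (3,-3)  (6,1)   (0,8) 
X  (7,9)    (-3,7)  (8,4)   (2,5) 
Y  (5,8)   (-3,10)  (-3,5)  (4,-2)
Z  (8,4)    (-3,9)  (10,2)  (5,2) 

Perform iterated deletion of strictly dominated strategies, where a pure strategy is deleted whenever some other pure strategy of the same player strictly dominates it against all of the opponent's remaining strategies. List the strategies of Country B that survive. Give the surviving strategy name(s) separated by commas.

Country A's strategy Y is strictly dominated by V (I: 9>5, II: 10>-3, III: 2>-3, IV: 8>4) and is removed.
Column III is eliminated: I beats it against every remaining row (V: -2>-3, W: 5>1, X: 9>4, Z: 4>2).
Row W is eliminated: V beats it against every remaining column (I: 9>4, II: 10>3, IV: 8>0).
Country A's strategy X is strictly dominated by V (I: 9>7, II: 10>-3, IV: 8>2) and is removed.
For Country A, V strictly dominates Z on the remaining columns (I: 9>8, II: 10>-3, IV: 8>5); eliminate Z.
For Country B, II strictly dominates I on the remaining rows (V: 1>-2); eliminate I.
For Country B, II strictly dominates IV on the remaining rows (V: 1>-1); eliminate IV.
Among the remaining strategies, none is strictly dominated by another pure strategy of the same player, so the elimination stops.
Surviving strategies — Country A: {V}; Country B: {II}.

II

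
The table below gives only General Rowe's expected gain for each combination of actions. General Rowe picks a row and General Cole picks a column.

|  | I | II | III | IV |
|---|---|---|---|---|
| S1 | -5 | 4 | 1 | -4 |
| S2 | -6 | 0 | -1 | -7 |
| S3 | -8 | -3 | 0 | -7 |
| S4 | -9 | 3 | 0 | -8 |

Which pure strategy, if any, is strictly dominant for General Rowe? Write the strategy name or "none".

S1

S1 vs S2: I: -5>-6, II: 4>0, III: 1>-1, IV: -4>-7.
S1 vs S3: I: -5>-8, II: 4>-3, III: 1>0, IV: -4>-7.
S1 vs S4: I: -5>-9, II: 4>3, III: 1>0, IV: -4>-8.
S1 strictly beats every other strategy against every opponent action, so it is strictly dominant.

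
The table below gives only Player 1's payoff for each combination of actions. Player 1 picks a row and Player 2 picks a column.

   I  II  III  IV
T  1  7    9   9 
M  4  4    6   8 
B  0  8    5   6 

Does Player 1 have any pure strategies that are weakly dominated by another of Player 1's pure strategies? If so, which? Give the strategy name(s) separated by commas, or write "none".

none

Nothing dominates T: M at II (7>4); B at I (1>0).
Nothing dominates M: T at I (4>1); B at I (4>0).
B is not dominated — it holds its own against T at II (8>7); M at II (8>4).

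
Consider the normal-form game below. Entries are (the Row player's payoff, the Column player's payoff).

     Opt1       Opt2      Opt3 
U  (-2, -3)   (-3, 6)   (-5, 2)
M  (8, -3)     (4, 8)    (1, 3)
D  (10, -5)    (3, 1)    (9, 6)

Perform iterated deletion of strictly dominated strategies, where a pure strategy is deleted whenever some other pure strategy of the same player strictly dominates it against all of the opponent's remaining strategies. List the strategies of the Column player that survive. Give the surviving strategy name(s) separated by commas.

Opt2, Opt3

Row U is eliminated: M beats it against every remaining column (Opt1: 8>-2, Opt2: 4>-3, Opt3: 1>-5).
Column Opt1 is eliminated: Opt2 beats it against every remaining row (M: 8>-3, D: 1>-5).
Among the remaining strategies, none is strictly dominated by another pure strategy of the same player, so the elimination stops.
Surviving strategies — the Row player: {M, D}; the Column player: {Opt2, Opt3}.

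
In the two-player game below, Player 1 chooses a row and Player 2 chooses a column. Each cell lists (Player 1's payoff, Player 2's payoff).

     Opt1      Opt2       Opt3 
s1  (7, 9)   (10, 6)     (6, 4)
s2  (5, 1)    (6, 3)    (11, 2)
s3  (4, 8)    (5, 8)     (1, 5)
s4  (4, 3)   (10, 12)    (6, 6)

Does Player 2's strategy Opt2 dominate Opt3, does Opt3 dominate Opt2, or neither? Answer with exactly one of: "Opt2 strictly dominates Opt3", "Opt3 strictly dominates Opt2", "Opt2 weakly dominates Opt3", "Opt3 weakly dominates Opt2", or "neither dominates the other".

Opt2 strictly dominates Opt3

Compare Opt2 to Opt3 across each opponent action: s1: 6>4, s2: 3>2, s3: 8>5, s4: 12>6.
Opt2 gives a strictly higher payoff against each opponent action, so Opt2 strictly dominates Opt3.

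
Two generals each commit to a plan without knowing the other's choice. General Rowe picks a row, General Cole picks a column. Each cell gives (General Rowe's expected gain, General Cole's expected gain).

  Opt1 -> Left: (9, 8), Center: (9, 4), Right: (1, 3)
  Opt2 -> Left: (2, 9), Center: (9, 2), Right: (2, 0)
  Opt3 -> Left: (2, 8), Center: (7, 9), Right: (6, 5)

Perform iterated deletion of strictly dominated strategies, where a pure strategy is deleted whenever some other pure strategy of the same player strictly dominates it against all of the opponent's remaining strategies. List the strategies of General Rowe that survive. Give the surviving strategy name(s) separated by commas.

General Cole's strategy Right is strictly dominated by Left (Opt1: 8>3, Opt2: 9>0, Opt3: 8>5) and is removed.
Row Opt3 is eliminated: Opt1 beats it against every remaining column (Left: 9>2, Center: 9>7).
Column Center is eliminated: Left beats it against every remaining row (Opt1: 8>4, Opt2: 9>2).
Row Opt2 is eliminated: Opt1 beats it against every remaining column (Left: 9>2).
Among the remaining strategies, none is strictly dominated by another pure strategy of the same player, so the elimination stops.
Surviving strategies — General Rowe: {Opt1}; General Cole: {Left}.

Opt1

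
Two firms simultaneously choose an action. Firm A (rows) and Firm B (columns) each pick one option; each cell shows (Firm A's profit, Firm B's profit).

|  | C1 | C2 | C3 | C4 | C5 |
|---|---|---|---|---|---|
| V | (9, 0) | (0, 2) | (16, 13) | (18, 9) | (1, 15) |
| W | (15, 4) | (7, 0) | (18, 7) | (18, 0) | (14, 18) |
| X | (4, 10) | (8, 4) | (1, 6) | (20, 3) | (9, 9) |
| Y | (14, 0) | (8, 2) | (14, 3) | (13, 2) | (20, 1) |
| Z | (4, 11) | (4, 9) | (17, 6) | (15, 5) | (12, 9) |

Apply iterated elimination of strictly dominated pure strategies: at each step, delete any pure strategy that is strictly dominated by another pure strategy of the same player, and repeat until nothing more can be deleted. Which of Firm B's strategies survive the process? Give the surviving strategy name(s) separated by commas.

C3, C5

Row Z is eliminated: W beats it against every remaining column (C1: 15>4, C2: 7>4, C3: 18>17, C4: 18>15, C5: 14>12).
Firm B's strategy C2 is strictly dominated by C3 (V: 13>2, W: 7>0, X: 6>4, Y: 3>2) and is removed.
Column C4 is eliminated: C3 beats it against every remaining row (V: 13>9, W: 7>0, X: 6>3, Y: 3>2).
Firm A's strategy V is strictly dominated by W (C1: 15>9, C3: 18>16, C5: 14>1) and is removed.
For Firm A, W strictly dominates X on the remaining columns (C1: 15>4, C3: 18>1, C5: 14>9); eliminate X.
Firm B's strategy C1 is strictly dominated by C3 (W: 7>4, Y: 3>0) and is removed.
Among the remaining strategies, none is strictly dominated by another pure strategy of the same player, so the elimination stops.
Surviving strategies — Firm A: {W, Y}; Firm B: {C3, C5}.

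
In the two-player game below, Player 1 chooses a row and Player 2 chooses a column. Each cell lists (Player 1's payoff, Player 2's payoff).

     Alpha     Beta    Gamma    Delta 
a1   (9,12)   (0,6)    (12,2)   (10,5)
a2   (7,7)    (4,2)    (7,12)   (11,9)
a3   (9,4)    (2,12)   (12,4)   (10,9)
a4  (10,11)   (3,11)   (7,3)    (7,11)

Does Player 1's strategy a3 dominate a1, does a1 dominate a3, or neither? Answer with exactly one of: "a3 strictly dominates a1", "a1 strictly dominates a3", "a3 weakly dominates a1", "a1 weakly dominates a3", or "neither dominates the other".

a3 weakly dominates a1

Compare a3 to a1 across every action of Player 2: Alpha: 9=9, Beta: 2>0, Gamma: 12=12, Delta: 10=10.
a3 is at least as good everywhere and strictly better somewhere (tied only at Alpha, Gamma, Delta), so a3 weakly but not strictly dominates a1.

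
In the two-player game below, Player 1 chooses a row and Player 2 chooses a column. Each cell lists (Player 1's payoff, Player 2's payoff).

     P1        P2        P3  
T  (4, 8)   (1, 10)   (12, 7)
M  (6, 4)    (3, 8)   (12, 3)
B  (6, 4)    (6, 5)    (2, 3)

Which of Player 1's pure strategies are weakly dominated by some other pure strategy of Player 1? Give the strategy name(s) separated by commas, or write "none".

T

T is weakly dominated by M (P1: 6>4, P2: 3>1, P3: 12=12).
Nothing dominates M: T at P1 (6>4); B at P3 (12>2).
Nothing dominates B: T at P1 (6>4); M at P2 (6>3).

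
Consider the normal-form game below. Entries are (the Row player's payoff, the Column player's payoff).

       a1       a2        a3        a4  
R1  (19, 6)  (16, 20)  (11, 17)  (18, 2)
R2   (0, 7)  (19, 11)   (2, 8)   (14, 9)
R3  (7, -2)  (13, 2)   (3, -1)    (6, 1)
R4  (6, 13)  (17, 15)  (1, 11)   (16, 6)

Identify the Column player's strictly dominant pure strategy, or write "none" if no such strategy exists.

a2

a2 vs a1: R1: 20>6, R2: 11>7, R3: 2>-2, R4: 15>13.
a2 vs a3: R1: 20>17, R2: 11>8, R3: 2>-1, R4: 15>11.
a2 vs a4: R1: 20>2, R2: 11>9, R3: 2>1, R4: 15>6.
a2 strictly beats every other strategy against every opponent action, so it is strictly dominant.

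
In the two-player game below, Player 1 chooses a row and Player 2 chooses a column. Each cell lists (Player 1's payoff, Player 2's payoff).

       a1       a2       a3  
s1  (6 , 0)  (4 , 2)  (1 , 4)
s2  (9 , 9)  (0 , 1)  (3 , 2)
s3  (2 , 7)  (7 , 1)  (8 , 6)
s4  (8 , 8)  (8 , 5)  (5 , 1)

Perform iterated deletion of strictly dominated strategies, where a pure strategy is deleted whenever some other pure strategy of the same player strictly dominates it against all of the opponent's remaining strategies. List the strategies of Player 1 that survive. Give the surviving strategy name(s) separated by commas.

Player 1's strategy s1 is strictly dominated by s4 (a1: 8>6, a2: 8>4, a3: 5>1) and is removed.
For Player 2, a1 strictly dominates a2 on the remaining rows (s2: 9>1, s3: 7>1, s4: 8>5); eliminate a2.
Player 2's strategy a3 is strictly dominated by a1 (s2: 9>2, s3: 7>6, s4: 8>1) and is removed.
For Player 1, s2 strictly dominates s3 on the remaining columns (a1: 9>2); eliminate s3.
Player 1's strategy s4 is strictly dominated by s2 (a1: 9>8) and is removed.
Among the remaining strategies, none is strictly dominated by another pure strategy of the same player, so the elimination stops.
Surviving strategies — Player 1: {s2}; Player 2: {a1}.

s2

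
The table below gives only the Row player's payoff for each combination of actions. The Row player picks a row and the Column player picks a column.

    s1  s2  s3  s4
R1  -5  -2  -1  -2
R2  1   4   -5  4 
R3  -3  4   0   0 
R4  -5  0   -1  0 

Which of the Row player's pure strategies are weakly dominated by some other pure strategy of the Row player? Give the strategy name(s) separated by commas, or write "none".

R1 is weakly dominated by R3 (s1: -3>-5, s2: 4>-2, s3: 0>-1, s4: 0>-2).
Nothing dominates R2: R1 at s1 (1>-5); R3 at s1 (1>-3); R4 at s1 (1>-5).
Nothing dominates R3: R1 at s1 (-3>-5); R2 at s3 (0>-5); R4 at s1 (-3>-5).
R4: dominated, since R3 does at least as well everywhere (s1: -3>-5, s2: 4>0, s3: 0>-1, s4: 0=0).

R1, R4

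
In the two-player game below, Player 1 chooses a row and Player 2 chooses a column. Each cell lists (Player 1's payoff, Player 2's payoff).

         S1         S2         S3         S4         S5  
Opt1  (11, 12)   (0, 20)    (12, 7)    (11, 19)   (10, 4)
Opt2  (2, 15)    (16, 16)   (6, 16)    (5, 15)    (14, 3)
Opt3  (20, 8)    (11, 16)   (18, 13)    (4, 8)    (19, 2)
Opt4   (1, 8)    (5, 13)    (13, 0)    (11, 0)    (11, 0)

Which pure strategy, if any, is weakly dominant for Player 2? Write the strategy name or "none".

S2 vs S1: Opt1: 20>12, Opt2: 16>15, Opt3: 16>8, Opt4: 13>8.
S2 vs S3: Opt1: 20>7, Opt2: 16=16, Opt3: 16>13, Opt4: 13>0.
S2 vs S4: Opt1: 20>19, Opt2: 16>15, Opt3: 16>8, Opt4: 13>0.
S2 vs S5: Opt1: 20>4, Opt2: 16>3, Opt3: 16>2, Opt4: 13>0.
S2 is at least as good as every other strategy against every opponent action, so it is weakly dominant.

S2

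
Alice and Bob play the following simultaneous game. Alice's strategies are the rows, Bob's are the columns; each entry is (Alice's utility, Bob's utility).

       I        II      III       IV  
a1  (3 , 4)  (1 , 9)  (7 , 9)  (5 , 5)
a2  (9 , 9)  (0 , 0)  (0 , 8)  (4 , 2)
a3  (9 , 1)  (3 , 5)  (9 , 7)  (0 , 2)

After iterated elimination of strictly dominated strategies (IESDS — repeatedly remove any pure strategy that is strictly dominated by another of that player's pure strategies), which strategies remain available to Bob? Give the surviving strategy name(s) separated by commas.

I, III

For Bob, III strictly dominates IV on the remaining rows (a1: 9>5, a2: 8>2, a3: 7>2); eliminate IV.
Row a1 is eliminated: a3 beats it against every remaining column (I: 9>3, II: 3>1, III: 9>7).
Column II is eliminated: III beats it against every remaining row (a2: 8>0, a3: 7>5).
Among the remaining strategies, none is strictly dominated by another pure strategy of the same player, so the elimination stops.
Surviving strategies — Alice: {a2, a3}; Bob: {I, III}.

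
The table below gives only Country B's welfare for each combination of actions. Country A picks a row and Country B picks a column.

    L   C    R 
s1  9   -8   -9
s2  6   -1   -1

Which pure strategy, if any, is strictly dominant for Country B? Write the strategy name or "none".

L vs C: s1: 9>-8, s2: 6>-1.
L vs R: s1: 9>-9, s2: 6>-1.
L strictly beats every other strategy against every opponent action, so it is strictly dominant.

L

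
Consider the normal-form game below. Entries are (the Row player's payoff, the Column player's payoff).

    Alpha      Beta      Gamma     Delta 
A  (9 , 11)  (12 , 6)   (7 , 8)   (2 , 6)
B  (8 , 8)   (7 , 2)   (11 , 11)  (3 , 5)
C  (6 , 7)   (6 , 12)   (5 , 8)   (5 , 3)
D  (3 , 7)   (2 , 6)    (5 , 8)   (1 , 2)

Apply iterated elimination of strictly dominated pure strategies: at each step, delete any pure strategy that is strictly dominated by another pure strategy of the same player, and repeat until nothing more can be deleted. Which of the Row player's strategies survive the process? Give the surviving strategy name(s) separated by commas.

A, B

The Row player's strategy D is strictly dominated by A (Alpha: 9>3, Beta: 12>2, Gamma: 7>5, Delta: 2>1) and is removed.
For the Column player, Alpha strictly dominates Delta on the remaining rows (A: 11>6, B: 8>5, C: 7>3); eliminate Delta.
The Row player's strategy C is strictly dominated by A (Alpha: 9>6, Beta: 12>6, Gamma: 7>5) and is removed.
Column Beta is eliminated: Alpha beats it against every remaining row (A: 11>6, B: 8>2).
Among the remaining strategies, none is strictly dominated by another pure strategy of the same player, so the elimination stops.
Surviving strategies — the Row player: {A, B}; the Column player: {Alpha, Gamma}.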